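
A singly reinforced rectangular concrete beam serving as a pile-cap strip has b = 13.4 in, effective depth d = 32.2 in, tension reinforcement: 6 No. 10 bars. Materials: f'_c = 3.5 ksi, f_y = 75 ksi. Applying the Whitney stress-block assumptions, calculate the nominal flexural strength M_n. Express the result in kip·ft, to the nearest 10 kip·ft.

M_n ≈ 1190 kip·ft

A_s = 6 × 1.27 = 7.62 in².
T = A_s f_y = 7.62 × 75 = 571.5 kips.
a = T/(0.85 f'_c b) = 571.5/(0.85 × 3.5 × 13.4) = 14.336 in.
M_n = T(d − a/2) = 571.5 × (32.2 − 7.168) = 14305.8 kip·in = 14305.8/12 = 1192.15 kip·ft.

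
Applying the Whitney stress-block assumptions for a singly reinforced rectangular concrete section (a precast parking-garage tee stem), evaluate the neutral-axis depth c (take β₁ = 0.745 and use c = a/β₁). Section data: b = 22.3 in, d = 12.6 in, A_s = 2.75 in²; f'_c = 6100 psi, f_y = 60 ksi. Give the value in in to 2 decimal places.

c ≈ 1.92 in

T = A_s f_y = 2.75 × 60 = 165 kips.
a = T/(0.85 f'_c b) = 165/(0.85 × 6.1 × 22.3) = 1.4270 in.
With β₁ = 0.745, c = a/β₁ = 1.4270/0.745 = 1.92 in.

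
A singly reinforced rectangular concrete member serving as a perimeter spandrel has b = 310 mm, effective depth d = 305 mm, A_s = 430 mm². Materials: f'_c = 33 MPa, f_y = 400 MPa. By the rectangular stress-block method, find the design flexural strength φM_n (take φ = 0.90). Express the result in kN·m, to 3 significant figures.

T = A_s f_y = 430 × 400 = 172000 N = 172 kN.
From C = T: a = T/(0.85 f'_c b) = 172000/(0.85 × 33 × 310) = 19.78 mm.
M_n = T(d − a/2) = 172 kN × (305 − 9.89) mm = 50.76 kN·m.
φM_n = 0.90 × 50.76 = 45.68 kN·m.

φM_n ≈ 45.7 kN·m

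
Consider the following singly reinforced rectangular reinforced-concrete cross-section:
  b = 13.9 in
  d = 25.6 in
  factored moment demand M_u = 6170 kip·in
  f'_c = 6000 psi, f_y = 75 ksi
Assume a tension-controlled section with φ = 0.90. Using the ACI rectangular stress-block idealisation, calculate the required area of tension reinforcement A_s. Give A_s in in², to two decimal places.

A_s ≈ 3.88 in²

M_n = M_u/φ = 6170/0.90 = 6855.56 kip·in.
From M_n = 0.85 f'_c a b (d − a/2):
a = d − √(d² − 2M_n/(0.85 f'_c b)) = 25.6 − √(25.6² − 2 × 6855.56/(0.85 × 6 × 13.9)) = 4.107 in.
A_s = 0.85 f'_c a b / f_y = 0.85 × 6 × 4.107 × 13.9 / 75 = 3.882 in².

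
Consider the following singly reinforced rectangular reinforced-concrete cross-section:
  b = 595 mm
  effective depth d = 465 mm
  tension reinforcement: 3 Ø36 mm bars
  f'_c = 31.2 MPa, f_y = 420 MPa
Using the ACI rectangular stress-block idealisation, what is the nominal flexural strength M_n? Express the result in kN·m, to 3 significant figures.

A_s = 3 × 1018 = 3054 mm².
T = A_s f_y = 3054 × 420 = 1282680 N = 1282.68 kN.
From C = T: a = T/(0.85 f'_c b) = 1282680/(0.85 × 31.2 × 595) = 81.29 mm.
M_n = T(d − a/2) = 1282.68 kN × (465 − 40.645) mm = 544.31 kN·m.

M_n ≈ 544 kN·m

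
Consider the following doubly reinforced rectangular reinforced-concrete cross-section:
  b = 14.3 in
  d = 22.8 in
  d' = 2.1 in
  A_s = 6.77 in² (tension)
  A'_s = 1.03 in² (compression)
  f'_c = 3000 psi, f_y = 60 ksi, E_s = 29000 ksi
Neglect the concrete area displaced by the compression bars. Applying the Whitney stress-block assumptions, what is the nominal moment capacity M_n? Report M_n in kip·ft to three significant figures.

Assume both steels yield.
a = (A_s − A'_s) f_y/(0.85 f'_c b) = (6.77 − 1.03) × 60/(0.85 × 3 × 14.3) = 9.445 in.
c = a/β₁ = 9.445/0.85 = 11.112 in; ε'_s = 0.003(c − d')/c = 0.0024 ≥ ε_y = 0.0021, so the compression steel yields.
M_n = (A_s − A'_s) f_y (d − a/2) + A'_s f_y (d − d') = 344.4 × (22.8 − 4.7225) + 61.8 × (22.8 − 2.1) = 6225.9 + 1279.3 = 7505.2 kip·in = 7505.2/12 = 625.43 kip·ft.

M_n ≈ 625 kip·ft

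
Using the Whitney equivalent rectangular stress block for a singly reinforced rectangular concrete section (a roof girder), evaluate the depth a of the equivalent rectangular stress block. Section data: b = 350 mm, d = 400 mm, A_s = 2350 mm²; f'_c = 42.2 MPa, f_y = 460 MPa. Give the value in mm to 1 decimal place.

T = A_s f_y = 2350 × 460 = 1081000 N = 1081 kN.
Setting C = 0.85 f'_c a b equal to T: a = 1081000/(0.85 × 42.2 × 350) = 86.1 mm.

a ≈ 86.1 mm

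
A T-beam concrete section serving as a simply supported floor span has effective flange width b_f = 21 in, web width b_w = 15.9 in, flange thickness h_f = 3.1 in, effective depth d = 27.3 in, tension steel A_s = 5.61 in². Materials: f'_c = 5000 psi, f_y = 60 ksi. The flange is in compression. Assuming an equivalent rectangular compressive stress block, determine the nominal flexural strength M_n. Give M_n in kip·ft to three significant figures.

M_n ≈ 712 kip·ft

Tension: T = A_s f_y = 5.61 × 60 = 336.6 kips.
Try a within the flange: a = T/(0.85 f'_c b_f) = 336.6/(0.85 × 5 × 21) = 3.771 in.
a = 3.771 > h_f = 3.1 in: the block extends into the web. Split into flange-overhang and web parts.
C_f = 0.85 f'_c (b_f − b_w) h_f = 0.85 × 5 × (21 − 15.9) × 3.1 = 67.2 kips.
Remaining web compression depth: a_w = (T − C_f)/(0.85 f'_c b_w) = (336.6 − 67.2)/(0.85 × 5 × 15.9) = 3.987 in.
M_n = C_f(d − h_f/2) + (T − C_f)(d − a_w/2) = 67.2 × (27.3 − 1.55) + 269.4 × (27.3 − 1.9935) = 1730.4 + 6817.6 = 8548.0 kip·in.
M_n = 8548.0/12 = 712.33 kip·ft.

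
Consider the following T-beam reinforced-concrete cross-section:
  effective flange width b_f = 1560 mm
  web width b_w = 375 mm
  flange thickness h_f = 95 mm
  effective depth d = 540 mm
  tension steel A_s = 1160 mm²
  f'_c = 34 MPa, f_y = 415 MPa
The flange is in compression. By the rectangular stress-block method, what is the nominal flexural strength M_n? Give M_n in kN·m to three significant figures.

Tension: T = A_s f_y = 1160 × 415 = 481400 N.
Try a within the flange: a = T/(0.85 f'_c b_f) = 481400/(0.85 × 34 × 1560) = 10.68 mm.
Since a = 10.68 ≤ h_f = 95 mm, the stress block lies entirely in the flange; analyse as a rectangular beam of width b_f.
M_n = T(d − a/2) = 481400 × (540 − 5.34) = 257.39 × 10⁶ N·mm.
M_n = 257.39 kN·m.

M_n ≈ 257 kN·m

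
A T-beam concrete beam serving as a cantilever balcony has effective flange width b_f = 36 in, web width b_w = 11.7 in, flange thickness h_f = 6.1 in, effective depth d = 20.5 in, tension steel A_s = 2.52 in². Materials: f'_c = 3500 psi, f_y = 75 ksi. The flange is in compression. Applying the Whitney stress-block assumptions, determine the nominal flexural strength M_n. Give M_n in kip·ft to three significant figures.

Tension: T = A_s f_y = 2.52 × 75 = 189 kips.
Try a within the flange: a = T/(0.85 f'_c b_f) = 189/(0.85 × 3.5 × 36) = 1.765 in.
Since a = 1.765 ≤ h_f = 6.1 in, the stress block lies entirely in the flange; analyse as a rectangular beam of width b_f.
M_n = T(d − a/2) = 189 × (20.5 − 0.8825) = 3707.7 kip·in.
M_n = 3707.7/12 = 308.98 kip·ft.

M_n ≈ 309 kip·ft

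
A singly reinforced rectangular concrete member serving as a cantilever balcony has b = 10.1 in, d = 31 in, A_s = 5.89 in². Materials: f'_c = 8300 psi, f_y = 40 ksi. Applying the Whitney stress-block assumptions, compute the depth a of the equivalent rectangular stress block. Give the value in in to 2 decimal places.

T = A_s f_y = 5.89 × 40 = 235.6 kips.
a = T/(0.85 f'_c b) = 235.6/(0.85 × 8.3 × 10.1) = 3.31 in.

a ≈ 3.31 in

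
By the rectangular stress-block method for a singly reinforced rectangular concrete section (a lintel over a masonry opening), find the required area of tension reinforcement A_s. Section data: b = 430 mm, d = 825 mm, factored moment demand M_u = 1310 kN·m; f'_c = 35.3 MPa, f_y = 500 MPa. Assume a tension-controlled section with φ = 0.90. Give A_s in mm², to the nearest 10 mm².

A_s ≈ 3880 mm²

M_n = M_u/φ = 1310/0.90 = 1455.56 kN·m.
With M_n = 0.85 f'_c a b (d − a/2), solve the quadratic for a:
a = d − √(d² − 2M_n/(0.85 f'_c b)) = 825 − √(825² − 2 × 1455.56×10⁶/(0.85 × 35.3 × 430)) = 150.47 mm.
A_s = 0.85 f'_c a b / f_y = 0.85 × 35.3 × 150.47 × 430 / 500 = 3882.8 mm².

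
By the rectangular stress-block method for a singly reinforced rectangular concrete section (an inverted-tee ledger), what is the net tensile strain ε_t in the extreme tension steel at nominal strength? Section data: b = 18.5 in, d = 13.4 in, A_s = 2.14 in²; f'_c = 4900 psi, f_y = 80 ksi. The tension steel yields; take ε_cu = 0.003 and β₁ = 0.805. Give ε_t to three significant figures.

a = A_s f_y/(0.85 f'_c b) = 2.222 in.
β₁ = 0.805, so c = a/β₁ = 2.222/0.805 = 2.760 in.
From the linear strain diagram with ε_cu = 0.003: ε_t = 0.003 (d − c)/c = 0.003 × (13.4 − 2.760)/2.760 = 0.0116.
Since ε_t ≥ 0.005, the section is tension-controlled.

ε_t ≈ 0.0116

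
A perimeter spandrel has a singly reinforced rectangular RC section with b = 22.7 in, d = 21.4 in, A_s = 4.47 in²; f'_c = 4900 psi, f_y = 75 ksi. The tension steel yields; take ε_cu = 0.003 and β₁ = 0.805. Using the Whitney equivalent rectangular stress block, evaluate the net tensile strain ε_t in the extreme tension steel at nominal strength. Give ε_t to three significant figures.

ε_t ≈ 0.0116

a = A_s f_y/(0.85 f'_c b) = 3.546 in.
β₁ = 0.805, so c = a/β₁ = 3.546/0.805 = 4.405 in.
From the linear strain diagram with ε_cu = 0.003: ε_t = 0.003 (d − c)/c = 0.003 × (21.4 − 4.405)/4.405 = 0.0116.
Since ε_t ≥ 0.005, the section is tension-controlled.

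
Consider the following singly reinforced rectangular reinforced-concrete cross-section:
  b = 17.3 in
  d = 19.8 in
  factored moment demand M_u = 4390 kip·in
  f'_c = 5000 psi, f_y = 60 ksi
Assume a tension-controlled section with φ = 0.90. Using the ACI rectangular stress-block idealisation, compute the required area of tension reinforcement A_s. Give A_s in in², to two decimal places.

M_n = M_u/φ = 4390/0.90 = 4877.78 kip·in.
From M_n = 0.85 f'_c a b (d − a/2):
a = d − √(d² − 2M_n/(0.85 f'_c b)) = 19.8 − √(19.8² − 2 × 4877.78/(0.85 × 5 × 17.3)) = 3.695 in.
A_s = 0.85 f'_c a b / f_y = 0.85 × 5 × 3.695 × 17.3 / 60 = 4.528 in².

A_s ≈ 4.53 in²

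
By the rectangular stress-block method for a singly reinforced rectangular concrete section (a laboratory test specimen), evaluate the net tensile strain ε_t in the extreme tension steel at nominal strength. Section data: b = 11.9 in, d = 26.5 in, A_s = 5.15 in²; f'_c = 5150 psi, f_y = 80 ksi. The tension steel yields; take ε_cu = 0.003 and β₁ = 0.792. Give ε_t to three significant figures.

a = A_s f_y/(0.85 f'_c b) = 7.909 in.
β₁ = 0.792, so c = a/β₁ = 7.909/0.792 = 9.986 in.
From the linear strain diagram with ε_cu = 0.003: ε_t = 0.003 (d − c)/c = 0.003 × (26.5 − 9.986)/9.986 = 0.00496.
ε_t is between 0.004 and 0.005 — transition zone.

ε_t ≈ 0.00496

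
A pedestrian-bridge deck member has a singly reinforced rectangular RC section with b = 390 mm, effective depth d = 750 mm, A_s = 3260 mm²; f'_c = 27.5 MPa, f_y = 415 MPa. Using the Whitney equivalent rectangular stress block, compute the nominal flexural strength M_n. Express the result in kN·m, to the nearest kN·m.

M_n ≈ 914 kN·m

T = A_s f_y = 3260 × 415 = 1352900 N = 1352.9 kN.
From C = T: a = T/(0.85 f'_c b) = 1352900/(0.85 × 27.5 × 390) = 148.41 mm.
M_n = T(d − a/2) = 1352.9 kN × (750 − 74.205) mm = 914.28 kN·m.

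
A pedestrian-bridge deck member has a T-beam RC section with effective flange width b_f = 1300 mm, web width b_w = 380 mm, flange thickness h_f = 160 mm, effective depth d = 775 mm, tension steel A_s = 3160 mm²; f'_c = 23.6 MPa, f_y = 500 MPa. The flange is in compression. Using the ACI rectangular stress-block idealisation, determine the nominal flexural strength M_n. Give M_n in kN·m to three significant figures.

M_n ≈ 1180 kN·m

Tension: T = A_s f_y = 3160 × 500 = 1580000 N.
Try a within the flange: a = T/(0.85 f'_c b_f) = 1580000/(0.85 × 23.6 × 1300) = 60.59 mm.
Since a = 60.59 ≤ h_f = 160 mm, the stress block lies entirely in the flange; analyse as a rectangular beam of width b_f.
M_n = T(d − a/2) = 1580000 × (775 − 30.295) = 1176.63 × 10⁶ N·mm.
M_n = 1176.63 kN·m.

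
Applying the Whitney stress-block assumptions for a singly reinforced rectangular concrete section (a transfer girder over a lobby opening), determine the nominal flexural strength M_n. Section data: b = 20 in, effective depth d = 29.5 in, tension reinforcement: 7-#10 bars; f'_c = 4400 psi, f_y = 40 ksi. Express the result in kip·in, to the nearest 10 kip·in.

A_s = 7 × 1.27 = 8.89 in².
T = A_s f_y = 8.89 × 40 = 355.6 kips.
a = T/(0.85 f'_c b) = 355.6/(0.85 × 4.4 × 20) = 4.754 in.
M_n = T(d − a/2) = 355.6 × (29.5 − 2.377) = 9644.9 kip·in.

M_n ≈ 9640 kip·in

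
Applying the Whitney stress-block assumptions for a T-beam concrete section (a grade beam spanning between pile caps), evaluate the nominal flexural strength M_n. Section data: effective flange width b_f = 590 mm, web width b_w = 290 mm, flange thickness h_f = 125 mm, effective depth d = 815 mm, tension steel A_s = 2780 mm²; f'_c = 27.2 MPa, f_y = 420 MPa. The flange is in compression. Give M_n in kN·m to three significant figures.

Tension: T = A_s f_y = 2780 × 420 = 1167600 N.
Try a within the flange: a = T/(0.85 f'_c b_f) = 1167600/(0.85 × 27.2 × 590) = 85.60 mm.
Since a = 85.60 ≤ h_f = 125 mm, the stress block lies entirely in the flange; analyse as a rectangular beam of width b_f.
M_n = T(d − a/2) = 1167600 × (815 − 42.8) = 901.62 × 10⁶ N·mm.
M_n = 901.62 kN·m.

M_n ≈ 902 kN·m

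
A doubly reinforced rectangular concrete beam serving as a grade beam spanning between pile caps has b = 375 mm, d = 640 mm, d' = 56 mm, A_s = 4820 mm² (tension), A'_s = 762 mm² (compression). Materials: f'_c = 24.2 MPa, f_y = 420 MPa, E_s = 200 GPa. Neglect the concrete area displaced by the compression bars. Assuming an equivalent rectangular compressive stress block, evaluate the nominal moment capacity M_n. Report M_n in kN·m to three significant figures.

Assume both tension and compression steel yield.
Net tension couple steel: A_s − A'_s = 4058 mm².
a = (A_s − A'_s) f_y / (0.85 f'_c b) = 1704360/(0.85 × 24.2 × 375) = 220.95 mm.
c = a/β₁ = 220.95/0.85 = 259.94 mm; ε'_s = 0.003(c − d')/c = 0.0024 ≥ f_y/E_s = 0.0021, so compression steel does yield.
M_n = (A_s − A'_s) f_y (d − a/2) + A'_s f_y (d − d') = [1704360 × (640 − 110.475) + 320040 × (640 − 56)] × 10⁻⁶ = 902.50 + 186.90 = 1089.40 kN·m.

M_n ≈ 1090 kN·m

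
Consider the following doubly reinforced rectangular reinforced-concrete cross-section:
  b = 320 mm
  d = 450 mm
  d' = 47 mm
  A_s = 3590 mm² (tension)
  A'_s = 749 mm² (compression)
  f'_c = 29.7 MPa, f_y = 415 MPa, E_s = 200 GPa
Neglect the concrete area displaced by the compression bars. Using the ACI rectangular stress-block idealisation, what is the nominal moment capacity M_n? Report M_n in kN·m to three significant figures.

M_n ≈ 570 kN·m

Assume both tension and compression steel yield.
Net tension couple steel: A_s − A'_s = 2841 mm².
a = (A_s − A'_s) f_y / (0.85 f'_c b) = 1179015/(0.85 × 29.7 × 320) = 145.95 mm.
c = a/β₁ = 145.95/0.838 = 174.16 mm; ε'_s = 0.003(c − d')/c = 0.0022 ≥ f_y/E_s = 0.0021, so compression steel does yield.
M_n = (A_s − A'_s) f_y (d − a/2) + A'_s f_y (d − d') = [1179015 × (450 − 72.975) + 310835 × (450 − 47)] × 10⁻⁶ = 444.52 + 125.27 = 569.79 kN·m.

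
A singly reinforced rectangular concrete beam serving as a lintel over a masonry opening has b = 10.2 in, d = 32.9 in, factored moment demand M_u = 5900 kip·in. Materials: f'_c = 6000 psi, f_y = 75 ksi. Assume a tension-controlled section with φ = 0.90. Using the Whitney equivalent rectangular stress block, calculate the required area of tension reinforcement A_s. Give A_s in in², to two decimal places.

A_s ≈ 2.83 in²

M_n = M_u/φ = 5900/0.90 = 6555.56 kip·in.
From M_n = 0.85 f'_c a b (d − a/2):
a = d − √(d² − 2M_n/(0.85 f'_c b)) = 32.9 − √(32.9² − 2 × 6555.56/(0.85 × 6 × 10.2)) = 4.084 in.
A_s = 0.85 f'_c a b / f_y = 0.85 × 6 × 4.084 × 10.2 / 75 = 2.833 in².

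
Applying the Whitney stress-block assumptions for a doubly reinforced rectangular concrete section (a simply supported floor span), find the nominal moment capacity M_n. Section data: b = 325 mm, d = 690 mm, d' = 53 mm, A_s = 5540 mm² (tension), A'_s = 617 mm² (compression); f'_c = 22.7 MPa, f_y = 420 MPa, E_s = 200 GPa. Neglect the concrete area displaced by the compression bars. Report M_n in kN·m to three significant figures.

M_n ≈ 1250 kN·m

Assume both tension and compression steel yield.
Net tension couple steel: A_s − A'_s = 4923 mm².
a = (A_s − A'_s) f_y / (0.85 f'_c b) = 2067660/(0.85 × 22.7 × 325) = 329.72 mm.
c = a/β₁ = 329.72/0.85 = 387.91 mm; ε'_s = 0.003(c − d')/c = 0.0026 ≥ f_y/E_s = 0.0021, so compression steel does yield.
M_n = (A_s − A'_s) f_y (d − a/2) + A'_s f_y (d − d') = [2067660 × (690 − 164.86) + 259140 × (690 − 53)] × 10⁻⁶ = 1085.81 + 165.07 = 1250.88 kN·m.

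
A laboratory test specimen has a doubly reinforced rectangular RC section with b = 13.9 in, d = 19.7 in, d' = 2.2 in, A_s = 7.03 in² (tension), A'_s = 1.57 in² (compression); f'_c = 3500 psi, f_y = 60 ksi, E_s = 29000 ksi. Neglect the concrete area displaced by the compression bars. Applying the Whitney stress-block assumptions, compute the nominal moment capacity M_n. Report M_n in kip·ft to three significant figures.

M_n ≈ 567 kip·ft

Assume both steels yield.
a = (A_s − A'_s) f_y/(0.85 f'_c b) = (7.03 − 1.57) × 60/(0.85 × 3.5 × 13.9) = 7.922 in.
c = a/β₁ = 7.922/0.85 = 9.320 in; ε'_s = 0.003(c − d')/c = 0.0023 ≥ ε_y = 0.0021, so the compression steel yields.
M_n = (A_s − A'_s) f_y (d − a/2) + A'_s f_y (d − d') = 327.6 × (19.7 − 3.961) + 94.2 × (19.7 − 2.2) = 5156.1 + 1648.5 = 6804.6 kip·in = 6804.6/12 = 567.05 kip·ft.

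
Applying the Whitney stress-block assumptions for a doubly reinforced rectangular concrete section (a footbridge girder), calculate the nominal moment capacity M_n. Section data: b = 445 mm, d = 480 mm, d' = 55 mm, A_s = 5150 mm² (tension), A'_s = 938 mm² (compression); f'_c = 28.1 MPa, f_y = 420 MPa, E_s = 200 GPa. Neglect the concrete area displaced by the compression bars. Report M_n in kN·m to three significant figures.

Assume both tension and compression steel yield.
Net tension couple steel: A_s − A'_s = 4212 mm².
a = (A_s − A'_s) f_y / (0.85 f'_c b) = 1769040/(0.85 × 28.1 × 445) = 166.44 mm.
c = a/β₁ = 166.44/0.849 = 196.04 mm; ε'_s = 0.003(c − d')/c = 0.0022 ≥ f_y/E_s = 0.0021, so compression steel does yield.
M_n = (A_s − A'_s) f_y (d − a/2) + A'_s f_y (d − d') = [1769040 × (480 − 83.22) + 393960 × (480 − 55)] × 10⁻⁶ = 701.92 + 167.43 = 869.35 kN·m.

M_n ≈ 869 kN·m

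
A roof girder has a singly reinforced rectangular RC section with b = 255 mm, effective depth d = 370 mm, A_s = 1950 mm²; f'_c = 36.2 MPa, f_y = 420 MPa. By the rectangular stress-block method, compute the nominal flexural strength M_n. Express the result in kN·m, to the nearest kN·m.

M_n ≈ 260 kN·m

T = A_s f_y = 1950 × 420 = 819000 N = 819 kN.
From C = T: a = T/(0.85 f'_c b) = 819000/(0.85 × 36.2 × 255) = 104.38 mm.
M_n = T(d − a/2) = 819 kN × (370 − 52.19) mm = 260.29 kN·m.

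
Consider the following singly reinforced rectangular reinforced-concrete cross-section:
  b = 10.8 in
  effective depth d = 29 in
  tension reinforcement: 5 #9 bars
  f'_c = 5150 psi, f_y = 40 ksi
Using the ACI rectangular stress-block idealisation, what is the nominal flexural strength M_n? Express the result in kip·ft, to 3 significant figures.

A_s = 5 × 1 = 5 in².
T = A_s f_y = 5 × 40 = 200 kips.
a = T/(0.85 f'_c b) = 200/(0.85 × 5.15 × 10.8) = 4.230 in.
M_n = T(d − a/2) = 200 × (29 − 2.115) = 5377.0 kip·in = 5377.0/12 = 448.08 kip·ft.

M_n ≈ 448 kip·ft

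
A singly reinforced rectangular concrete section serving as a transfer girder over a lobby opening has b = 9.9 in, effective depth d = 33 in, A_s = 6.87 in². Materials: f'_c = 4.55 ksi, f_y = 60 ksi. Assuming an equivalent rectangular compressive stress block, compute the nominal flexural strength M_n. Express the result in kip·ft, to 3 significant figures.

M_n ≈ 949 kip·ft

T = A_s f_y = 6.87 × 60 = 412.2 kips.
a = T/(0.85 f'_c b) = 412.2/(0.85 × 4.55 × 9.9) = 10.766 in.
M_n = T(d − a/2) = 412.2 × (33 − 5.383) = 11383.7 kip·in = 11383.7/12 = 948.64 kip·ft.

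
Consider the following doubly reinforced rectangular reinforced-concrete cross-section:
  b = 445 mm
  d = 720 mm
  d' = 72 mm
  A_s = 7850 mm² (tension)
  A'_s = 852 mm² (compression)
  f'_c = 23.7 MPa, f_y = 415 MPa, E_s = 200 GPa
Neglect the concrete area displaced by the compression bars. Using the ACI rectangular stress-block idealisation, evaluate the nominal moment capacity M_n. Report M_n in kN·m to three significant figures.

Assume both tension and compression steel yield.
Net tension couple steel: A_s − A'_s = 6998 mm².
a = (A_s − A'_s) f_y / (0.85 f'_c b) = 2904170/(0.85 × 23.7 × 445) = 323.96 mm.
c = a/β₁ = 323.96/0.85 = 381.13 mm; ε'_s = 0.003(c − d')/c = 0.0024 ≥ f_y/E_s = 0.0021, so compression steel does yield.
M_n = (A_s − A'_s) f_y (d − a/2) + A'_s f_y (d − d') = [2904170 × (720 − 161.98) + 353580 × (720 − 72)] × 10⁻⁶ = 1620.58 + 229.12 = 1849.70 kN·m.

M_n ≈ 1850 kN·m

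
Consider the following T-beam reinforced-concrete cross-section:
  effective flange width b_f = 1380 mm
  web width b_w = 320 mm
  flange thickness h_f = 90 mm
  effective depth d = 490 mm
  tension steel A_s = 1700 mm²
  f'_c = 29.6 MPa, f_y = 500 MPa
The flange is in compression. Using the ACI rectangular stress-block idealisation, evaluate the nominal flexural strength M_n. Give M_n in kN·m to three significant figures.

Tension: T = A_s f_y = 1700 × 500 = 850000 N.
Try a within the flange: a = T/(0.85 f'_c b_f) = 850000/(0.85 × 29.6 × 1380) = 24.48 mm.
Since a = 24.48 ≤ h_f = 90 mm, the stress block lies entirely in the flange; analyse as a rectangular beam of width b_f.
M_n = T(d − a/2) = 850000 × (490 − 12.24) = 406.10 × 10⁶ N·mm.
M_n = 406.10 kN·m.

M_n ≈ 406 kN·m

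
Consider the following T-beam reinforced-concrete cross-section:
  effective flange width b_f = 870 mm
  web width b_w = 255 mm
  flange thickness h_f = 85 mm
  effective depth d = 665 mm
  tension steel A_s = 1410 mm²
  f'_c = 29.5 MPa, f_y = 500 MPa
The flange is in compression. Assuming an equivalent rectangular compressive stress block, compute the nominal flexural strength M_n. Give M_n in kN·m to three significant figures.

Tension: T = A_s f_y = 1410 × 500 = 705000 N.
Try a within the flange: a = T/(0.85 f'_c b_f) = 705000/(0.85 × 29.5 × 870) = 32.32 mm.
Since a = 32.32 ≤ h_f = 85 mm, the stress block lies entirely in the flange; analyse as a rectangular beam of width b_f.
M_n = T(d − a/2) = 705000 × (665 − 16.16) = 457.43 × 10⁶ N·mm.
M_n = 457.43 kN·m.

M_n ≈ 457 kN·m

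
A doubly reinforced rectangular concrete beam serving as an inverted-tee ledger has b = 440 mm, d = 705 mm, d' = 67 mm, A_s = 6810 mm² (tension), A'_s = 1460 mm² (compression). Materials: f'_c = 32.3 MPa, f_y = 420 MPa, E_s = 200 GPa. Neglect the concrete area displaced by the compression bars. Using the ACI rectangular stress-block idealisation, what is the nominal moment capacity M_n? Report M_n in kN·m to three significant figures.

Assume both tension and compression steel yield.
Net tension couple steel: A_s − A'_s = 5350 mm².
a = (A_s − A'_s) f_y / (0.85 f'_c b) = 2247000/(0.85 × 32.3 × 440) = 186.01 mm.
c = a/β₁ = 186.01/0.819 = 227.12 mm; ε'_s = 0.003(c − d')/c = 0.0021 ≥ f_y/E_s = 0.0021, so compression steel does yield.
M_n = (A_s − A'_s) f_y (d − a/2) + A'_s f_y (d − d') = [2247000 × (705 − 93.005) + 613200 × (705 − 67)] × 10⁻⁶ = 1375.15 + 391.22 = 1766.37 kN·m.

M_n ≈ 1770 kN·m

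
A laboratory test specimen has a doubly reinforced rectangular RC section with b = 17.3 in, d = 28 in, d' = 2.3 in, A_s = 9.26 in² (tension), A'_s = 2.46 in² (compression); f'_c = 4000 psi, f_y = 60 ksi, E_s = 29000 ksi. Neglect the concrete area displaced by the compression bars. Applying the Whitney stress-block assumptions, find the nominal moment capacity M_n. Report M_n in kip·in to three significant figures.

Assume both steels yield.
a = (A_s − A'_s) f_y/(0.85 f'_c b) = (9.26 − 2.46) × 60/(0.85 × 4 × 17.3) = 6.936 in.
c = a/β₁ = 6.936/0.85 = 8.160 in; ε'_s = 0.003(c − d')/c = 0.0022 ≥ ε_y = 0.0021, so the compression steel yields.
M_n = (A_s − A'_s) f_y (d − a/2) + A'_s f_y (d − d') = 408 × (28 − 3.468) + 147.6 × (28 − 2.3) = 10009.1 + 3793.3 = 13802.4 kip·in.

M_n ≈ 13800 kip·in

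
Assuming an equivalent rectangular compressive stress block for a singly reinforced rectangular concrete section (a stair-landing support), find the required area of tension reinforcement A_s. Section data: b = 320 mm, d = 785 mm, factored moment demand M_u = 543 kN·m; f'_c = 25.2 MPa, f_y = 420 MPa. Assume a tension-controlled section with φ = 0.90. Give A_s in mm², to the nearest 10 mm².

A_s ≈ 1980 mm²

M_n = M_u/φ = 543/0.90 = 603.333 kN·m.
With M_n = 0.85 f'_c a b (d − a/2), solve the quadratic for a:
a = d − √(d² − 2M_n/(0.85 f'_c b)) = 785 − √(785² − 2 × 603.333×10⁶/(0.85 × 25.2 × 320)) = 121.54 mm.
A_s = 0.85 f'_c a b / f_y = 0.85 × 25.2 × 121.54 × 320 / 420 = 1983.5 mm².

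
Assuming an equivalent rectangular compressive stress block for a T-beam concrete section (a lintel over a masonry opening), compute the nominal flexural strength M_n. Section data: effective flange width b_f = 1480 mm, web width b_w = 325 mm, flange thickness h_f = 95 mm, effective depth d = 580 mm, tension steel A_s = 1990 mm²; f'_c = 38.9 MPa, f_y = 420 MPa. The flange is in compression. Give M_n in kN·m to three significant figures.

M_n ≈ 478 kN·m

Tension: T = A_s f_y = 1990 × 420 = 835800 N.
Try a within the flange: a = T/(0.85 f'_c b_f) = 835800/(0.85 × 38.9 × 1480) = 17.08 mm.
Since a = 17.08 ≤ h_f = 95 mm, the stress block lies entirely in the flange; analyse as a rectangular beam of width b_f.
M_n = T(d − a/2) = 835800 × (580 − 8.54) = 477.63 × 10⁶ N·mm.
M_n = 477.63 kN·m.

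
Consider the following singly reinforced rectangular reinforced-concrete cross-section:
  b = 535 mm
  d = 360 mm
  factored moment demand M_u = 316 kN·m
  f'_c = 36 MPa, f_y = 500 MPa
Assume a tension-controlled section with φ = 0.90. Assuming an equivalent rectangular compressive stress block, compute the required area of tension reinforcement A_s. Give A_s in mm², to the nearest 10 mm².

A_s ≈ 2150 mm²

M_n = M_u/φ = 316/0.90 = 351.111 kN·m.
With M_n = 0.85 f'_c a b (d − a/2), solve the quadratic for a:
a = d − √(d² − 2M_n/(0.85 f'_c b)) = 360 − √(360² − 2 × 351.111×10⁶/(0.85 × 36 × 535)) = 65.54 mm.
A_s = 0.85 f'_c a b / f_y = 0.85 × 36 × 65.54 × 535 / 500 = 2145.9 mm².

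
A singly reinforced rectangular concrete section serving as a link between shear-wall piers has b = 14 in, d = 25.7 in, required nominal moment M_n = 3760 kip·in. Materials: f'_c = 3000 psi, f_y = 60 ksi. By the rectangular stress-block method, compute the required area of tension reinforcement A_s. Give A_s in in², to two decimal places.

From M_n = 0.85 f'_c a b (d − a/2):
a = d − √(d² − 2M_n/(0.85 f'_c b)) = 25.7 − √(25.7² − 2 × 3760/(0.85 × 3 × 14)) = 4.490 in.
A_s = 0.85 f'_c a b / f_y = 0.85 × 3 × 4.490 × 14 / 60 = 2.672 in².

A_s ≈ 2.67 in²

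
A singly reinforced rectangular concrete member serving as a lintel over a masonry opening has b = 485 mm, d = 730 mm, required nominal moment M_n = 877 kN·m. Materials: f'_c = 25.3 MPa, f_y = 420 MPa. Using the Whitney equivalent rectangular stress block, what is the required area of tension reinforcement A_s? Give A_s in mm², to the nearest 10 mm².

A_s ≈ 3130 mm²

With M_n = 0.85 f'_c a b (d − a/2), solve the quadratic for a:
a = d − √(d² − 2M_n/(0.85 f'_c b)) = 730 − √(730² − 2 × 877×10⁶/(0.85 × 25.3 × 485)) = 126.07 mm.
A_s = 0.85 f'_c a b / f_y = 0.85 × 25.3 × 126.07 × 485 / 420 = 3130.7 mm².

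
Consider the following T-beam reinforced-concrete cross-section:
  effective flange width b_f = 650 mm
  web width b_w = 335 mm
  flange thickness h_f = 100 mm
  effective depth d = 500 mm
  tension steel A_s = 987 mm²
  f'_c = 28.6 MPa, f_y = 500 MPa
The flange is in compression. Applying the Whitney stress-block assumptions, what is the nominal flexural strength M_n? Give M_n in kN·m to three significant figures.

Tension: T = A_s f_y = 987 × 500 = 493500 N.
Try a within the flange: a = T/(0.85 f'_c b_f) = 493500/(0.85 × 28.6 × 650) = 31.23 mm.
Since a = 31.23 ≤ h_f = 100 mm, the stress block lies entirely in the flange; analyse as a rectangular beam of width b_f.
M_n = T(d − a/2) = 493500 × (500 − 15.615) = 239.04 × 10⁶ N·mm.
M_n = 239.04 kN·m.

M_n ≈ 239 kN·m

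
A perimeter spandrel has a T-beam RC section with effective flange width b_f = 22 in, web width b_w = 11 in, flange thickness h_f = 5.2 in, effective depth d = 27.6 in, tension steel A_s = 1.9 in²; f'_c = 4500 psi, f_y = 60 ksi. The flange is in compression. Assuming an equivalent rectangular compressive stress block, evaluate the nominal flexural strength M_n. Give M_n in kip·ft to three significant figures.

Tension: T = A_s f_y = 1.9 × 60 = 114 kips.
Try a within the flange: a = T/(0.85 f'_c b_f) = 114/(0.85 × 4.5 × 22) = 1.355 in.
Since a = 1.355 ≤ h_f = 5.2 in, the stress block lies entirely in the flange; analyse as a rectangular beam of width b_f.
M_n = T(d − a/2) = 114 × (27.6 − 0.6775) = 3069.2 kip·in.
M_n = 3069.2/12 = 255.77 kip·ft.

M_n ≈ 256 kip·ft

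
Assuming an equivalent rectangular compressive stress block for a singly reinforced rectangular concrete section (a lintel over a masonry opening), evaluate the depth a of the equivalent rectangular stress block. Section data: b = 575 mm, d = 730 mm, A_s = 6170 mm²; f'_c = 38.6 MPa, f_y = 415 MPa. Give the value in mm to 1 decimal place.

a ≈ 135.7 mm

T = A_s f_y = 6170 × 415 = 2560550 N = 2560.55 kN.
Setting C = 0.85 f'_c a b equal to T: a = 2560550/(0.85 × 38.6 × 575) = 135.7 mm.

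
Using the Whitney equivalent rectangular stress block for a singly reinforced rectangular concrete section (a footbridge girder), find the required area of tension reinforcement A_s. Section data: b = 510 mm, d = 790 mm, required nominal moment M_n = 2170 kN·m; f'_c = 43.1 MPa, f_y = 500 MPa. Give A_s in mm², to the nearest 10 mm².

A_s ≈ 6130 mm²

With M_n = 0.85 f'_c a b (d − a/2), solve the quadratic for a:
a = d − √(d² − 2M_n/(0.85 f'_c b)) = 790 − √(790² − 2 × 2170×10⁶/(0.85 × 43.1 × 510)) = 164.05 mm.
A_s = 0.85 f'_c a b / f_y = 0.85 × 43.1 × 164.05 × 510 / 500 = 6130.2 mm².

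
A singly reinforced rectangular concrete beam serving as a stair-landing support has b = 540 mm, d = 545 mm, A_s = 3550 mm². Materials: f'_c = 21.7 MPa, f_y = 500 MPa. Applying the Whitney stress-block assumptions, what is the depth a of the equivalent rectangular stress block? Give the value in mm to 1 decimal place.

T = A_s f_y = 3550 × 500 = 1775000 N = 1775 kN.
Setting C = 0.85 f'_c a b equal to T: a = 1775000/(0.85 × 21.7 × 540) = 178.2 mm.

a ≈ 178.2 mm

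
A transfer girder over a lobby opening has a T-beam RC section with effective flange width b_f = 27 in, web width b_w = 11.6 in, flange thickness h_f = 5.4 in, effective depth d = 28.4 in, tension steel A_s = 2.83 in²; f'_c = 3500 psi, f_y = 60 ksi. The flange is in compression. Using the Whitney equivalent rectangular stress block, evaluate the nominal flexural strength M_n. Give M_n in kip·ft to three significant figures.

Tension: T = A_s f_y = 2.83 × 60 = 169.8 kips.
Try a within the flange: a = T/(0.85 f'_c b_f) = 169.8/(0.85 × 3.5 × 27) = 2.114 in.
Since a = 2.114 ≤ h_f = 5.4 in, the stress block lies entirely in the flange; analyse as a rectangular beam of width b_f.
M_n = T(d − a/2) = 169.8 × (28.4 − 1.057) = 4642.8 kip·in.
M_n = 4642.8/12 = 386.90 kip·ft.

M_n ≈ 387 kip·ft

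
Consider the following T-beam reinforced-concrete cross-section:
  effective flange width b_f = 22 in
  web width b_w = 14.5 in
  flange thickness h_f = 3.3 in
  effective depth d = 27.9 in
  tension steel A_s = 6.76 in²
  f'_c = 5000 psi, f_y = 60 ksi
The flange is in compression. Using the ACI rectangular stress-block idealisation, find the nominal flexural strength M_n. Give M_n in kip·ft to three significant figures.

Tension: T = A_s f_y = 6.76 × 60 = 405.6 kips.
Try a within the flange: a = T/(0.85 f'_c b_f) = 405.6/(0.85 × 5 × 22) = 4.338 in.
a = 4.338 > h_f = 3.3 in: the block extends into the web. Split into flange-overhang and web parts.
C_f = 0.85 f'_c (b_f − b_w) h_f = 0.85 × 5 × (22 − 14.5) × 3.3 = 105.2 kips.
Remaining web compression depth: a_w = (T − C_f)/(0.85 f'_c b_w) = (405.6 − 105.2)/(0.85 × 5 × 14.5) = 4.875 in.
M_n = C_f(d − h_f/2) + (T − C_f)(d − a_w/2) = 105.2 × (27.9 − 1.65) + 300.4 × (27.9 − 2.4375) = 2761.5 + 7648.9 = 10410.4 kip·in.
M_n = 10410.4/12 = 867.53 kip·ft.

M_n ≈ 868 kip·ft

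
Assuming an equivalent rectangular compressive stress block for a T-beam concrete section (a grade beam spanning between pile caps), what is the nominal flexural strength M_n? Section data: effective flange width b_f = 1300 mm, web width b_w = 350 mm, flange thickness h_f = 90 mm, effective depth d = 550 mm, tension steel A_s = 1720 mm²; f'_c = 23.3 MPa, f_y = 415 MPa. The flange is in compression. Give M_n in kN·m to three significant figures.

M_n ≈ 383 kN·m

Tension: T = A_s f_y = 1720 × 415 = 713800 N.
Try a within the flange: a = T/(0.85 f'_c b_f) = 713800/(0.85 × 23.3 × 1300) = 27.72 mm.
Since a = 27.72 ≤ h_f = 90 mm, the stress block lies entirely in the flange; analyse as a rectangular beam of width b_f.
M_n = T(d − a/2) = 713800 × (550 − 13.86) = 382.70 × 10⁶ N·mm.
M_n = 382.70 kN·m.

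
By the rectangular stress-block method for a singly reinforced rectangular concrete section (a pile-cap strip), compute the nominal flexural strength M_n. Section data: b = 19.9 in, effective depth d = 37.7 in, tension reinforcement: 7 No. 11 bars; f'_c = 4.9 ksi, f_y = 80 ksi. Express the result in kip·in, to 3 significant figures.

M_n ≈ 28300 kip·in

A_s = 7 × 1.56 = 10.92 in².
T = A_s f_y = 10.92 × 80 = 873.6 kips.
a = T/(0.85 f'_c b) = 873.6/(0.85 × 4.9 × 19.9) = 10.540 in.
M_n = T(d − a/2) = 873.6 × (37.7 − 5.27) = 28330.8 kip·in.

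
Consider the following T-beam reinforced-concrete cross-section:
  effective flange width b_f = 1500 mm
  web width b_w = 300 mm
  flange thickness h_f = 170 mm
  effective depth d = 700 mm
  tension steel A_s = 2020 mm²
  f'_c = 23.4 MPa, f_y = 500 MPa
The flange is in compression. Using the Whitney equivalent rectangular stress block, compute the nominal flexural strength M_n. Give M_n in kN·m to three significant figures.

Tension: T = A_s f_y = 2020 × 500 = 1010000 N.
Try a within the flange: a = T/(0.85 f'_c b_f) = 1010000/(0.85 × 23.4 × 1500) = 33.85 mm.
Since a = 33.85 ≤ h_f = 170 mm, the stress block lies entirely in the flange; analyse as a rectangular beam of width b_f.
M_n = T(d − a/2) = 1010000 × (700 − 16.925) = 689.91 × 10⁶ N·mm.
M_n = 689.91 kN·m.

M_n ≈ 690 kN·m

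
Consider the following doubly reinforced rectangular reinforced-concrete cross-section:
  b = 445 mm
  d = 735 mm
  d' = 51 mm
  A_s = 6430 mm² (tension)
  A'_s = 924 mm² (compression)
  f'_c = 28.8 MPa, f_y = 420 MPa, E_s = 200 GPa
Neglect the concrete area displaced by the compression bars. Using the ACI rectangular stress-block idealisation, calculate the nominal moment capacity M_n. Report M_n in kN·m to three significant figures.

M_n ≈ 1720 kN·m

Assume both tension and compression steel yield.
Net tension couple steel: A_s − A'_s = 5506 mm².
a = (A_s − A'_s) f_y / (0.85 f'_c b) = 2312520/(0.85 × 28.8 × 445) = 212.28 mm.
c = a/β₁ = 212.28/0.844 = 251.52 mm; ε'_s = 0.003(c − d')/c = 0.0024 ≥ f_y/E_s = 0.0021, so compression steel does yield.
M_n = (A_s − A'_s) f_y (d − a/2) + A'_s f_y (d − d') = [2312520 × (735 − 106.14) + 388080 × (735 − 51)] × 10⁻⁶ = 1454.25 + 265.45 = 1719.70 kN·m.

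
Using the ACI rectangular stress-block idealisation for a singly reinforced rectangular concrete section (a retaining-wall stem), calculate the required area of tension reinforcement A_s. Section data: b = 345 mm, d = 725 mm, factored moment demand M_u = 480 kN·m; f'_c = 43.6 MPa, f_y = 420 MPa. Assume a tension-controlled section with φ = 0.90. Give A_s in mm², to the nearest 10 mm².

M_n = M_u/φ = 480/0.90 = 533.333 kN·m.
With M_n = 0.85 f'_c a b (d − a/2), solve the quadratic for a:
a = d − √(d² − 2M_n/(0.85 f'_c b)) = 725 − √(725² − 2 × 533.333×10⁶/(0.85 × 43.6 × 345)) = 60.02 mm.
A_s = 0.85 f'_c a b / f_y = 0.85 × 43.6 × 60.02 × 345 / 420 = 1827.1 mm².

A_s ≈ 1830 mm²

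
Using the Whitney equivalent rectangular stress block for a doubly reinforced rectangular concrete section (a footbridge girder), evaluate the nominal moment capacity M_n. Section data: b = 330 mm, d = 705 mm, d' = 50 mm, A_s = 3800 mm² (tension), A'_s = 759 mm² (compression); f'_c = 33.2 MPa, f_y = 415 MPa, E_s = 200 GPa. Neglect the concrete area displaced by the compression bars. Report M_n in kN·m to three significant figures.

Assume both tension and compression steel yield.
Net tension couple steel: A_s − A'_s = 3041 mm².
a = (A_s − A'_s) f_y / (0.85 f'_c b) = 1262015/(0.85 × 33.2 × 330) = 135.52 mm.
c = a/β₁ = 135.52/0.813 = 166.69 mm; ε'_s = 0.003(c − d')/c = 0.0021 ≥ f_y/E_s = 0.0021, so compression steel does yield.
M_n = (A_s − A'_s) f_y (d − a/2) + A'_s f_y (d − d') = [1262015 × (705 − 67.76) + 314985 × (705 − 50)] × 10⁻⁶ = 804.21 + 206.32 = 1010.53 kN·m.

M_n ≈ 1010 kN·m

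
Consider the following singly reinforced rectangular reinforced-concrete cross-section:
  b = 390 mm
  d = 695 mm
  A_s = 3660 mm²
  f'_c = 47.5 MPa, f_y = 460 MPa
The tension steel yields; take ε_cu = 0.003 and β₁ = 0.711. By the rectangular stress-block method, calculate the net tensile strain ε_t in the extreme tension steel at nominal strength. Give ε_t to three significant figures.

ε_t ≈ 0.0109

a = A_s f_y/(0.85 f'_c b) = 106.92 mm.
β₁ = 0.711, so c = a/β₁ = 106.92/0.711 = 150.38 mm.
From the linear strain diagram with ε_cu = 0.003: ε_t = 0.003 (d − c)/c = 0.003 × (695 − 150.38)/150.38 = 0.0109.
Since ε_t ≥ 0.005, the section is tension-controlled.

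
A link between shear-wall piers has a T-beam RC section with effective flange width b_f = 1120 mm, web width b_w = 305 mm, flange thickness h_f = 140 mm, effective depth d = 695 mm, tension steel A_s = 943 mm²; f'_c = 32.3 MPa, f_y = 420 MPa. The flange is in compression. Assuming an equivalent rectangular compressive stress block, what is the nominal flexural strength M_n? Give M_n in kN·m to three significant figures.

Tension: T = A_s f_y = 943 × 420 = 396060 N.
Try a within the flange: a = T/(0.85 f'_c b_f) = 396060/(0.85 × 32.3 × 1120) = 12.88 mm.
Since a = 12.88 ≤ h_f = 140 mm, the stress block lies entirely in the flange; analyse as a rectangular beam of width b_f.
M_n = T(d − a/2) = 396060 × (695 − 6.44) = 272.71 × 10⁶ N·mm.
M_n = 272.71 kN·m.

M_n ≈ 273 kN·m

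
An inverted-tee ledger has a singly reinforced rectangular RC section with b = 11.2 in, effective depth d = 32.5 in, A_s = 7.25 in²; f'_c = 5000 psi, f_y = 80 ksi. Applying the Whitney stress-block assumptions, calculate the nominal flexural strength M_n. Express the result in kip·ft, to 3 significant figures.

T = A_s f_y = 7.25 × 80 = 580 kips.
a = T/(0.85 f'_c b) = 580/(0.85 × 5 × 11.2) = 12.185 in.
M_n = T(d − a/2) = 580 × (32.5 − 6.0925) = 15316.4 kip·in = 15316.4/12 = 1276.37 kip·ft.

M_n ≈ 1280 kip·ft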